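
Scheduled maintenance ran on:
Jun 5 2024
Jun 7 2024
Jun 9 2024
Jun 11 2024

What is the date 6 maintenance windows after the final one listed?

The spacing is 2, 2, 2 days — always 2 days.
Jun 11 2024 + 2 days = Jun 13 2024.
Jun 13 2024 + 2 days = Jun 15 2024.
Jun 15 2024 + 2 days = Jun 17 2024.
Jun 17 2024 + 2 days = Jun 19 2024.
Jun 19 2024 + 2 days = Jun 21 2024.
Jun 21 2024 + 2 days = Jun 23 2024.

Jun 23 2024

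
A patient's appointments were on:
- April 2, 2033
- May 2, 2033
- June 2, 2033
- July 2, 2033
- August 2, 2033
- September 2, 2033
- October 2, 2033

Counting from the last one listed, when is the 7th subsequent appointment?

Gaps: 30, 31, 30, 31, 31, 30 days — not constant. Every event is on the 2nd of the month.
Pattern: the 2nd of each month.
November 2033: November 2, 2033.
Next: December 2033 → December 2, 2033.
Next: January 2034 → January 2, 2034.
February 2034: February 2, 2034.
Next: March 2034 → March 2, 2034.
April 2034: April 2, 2034.
Next: May 2034 → May 2, 2034.

May 2, 2034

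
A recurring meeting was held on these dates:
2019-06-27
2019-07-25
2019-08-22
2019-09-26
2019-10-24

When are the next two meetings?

2019-11-28, 2019-12-26

Gaps: 28, 28, 35, 28 days — a mix of 28 and 35. Every date is a Thursday.
Each is the 4th Thursday of its month.
4th Thursday of November 2019: 2019-11-28.
December 2019 — 4th Thursday is 2019-12-26.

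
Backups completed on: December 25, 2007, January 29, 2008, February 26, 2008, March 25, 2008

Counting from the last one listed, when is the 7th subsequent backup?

Every date is a Tuesday; gaps 35, 28, 28 days.
Each is the last Tuesday of its month (at least one falls on the 29th or later, ruling out '4th Tuesday').
April 2008 ends with Tuesday April 29, 2008.
May 2008 ends with Tuesday May 27, 2008.
Last Tuesday of June 2008: June 24, 2008.
Last Tuesday of July 2008: July 29, 2008.
Last Tuesday of August 2008: August 26, 2008.
Last Tuesday of September 2008: September 30, 2008.
Last Tuesday of October 2008: October 28, 2008.

October 28, 2008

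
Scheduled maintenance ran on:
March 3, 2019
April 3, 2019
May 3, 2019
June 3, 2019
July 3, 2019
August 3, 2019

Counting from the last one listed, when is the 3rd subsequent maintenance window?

November 3, 2019

Each date is the 3rd; the gaps (31, 30, 31, 30, 31) track the month lengths.
The rule is the 3rd of each month.
September 2019: September 3, 2019.
October 2019: October 3, 2019.
Next: November 2019 → November 3, 2019.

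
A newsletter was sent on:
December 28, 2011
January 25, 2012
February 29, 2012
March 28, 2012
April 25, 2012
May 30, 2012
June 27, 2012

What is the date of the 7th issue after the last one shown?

January 30, 2013

These are Wednesdays with 28, 35, 28, 28, 35, 28-day gaps.
Each is the final Wednesday of its month — February 29, 2012 is past the 28th, so '4th Wednesday' doesn't fit.
July 2012 ends with Wednesday July 25, 2012.
Last Wednesday of August 2012: August 29, 2012.
September 2012 ends with Wednesday September 26, 2012.
October 2012 ends with Wednesday October 31, 2012.
November 2012 ends with Wednesday November 28, 2012.
December 2012 ends with Wednesday December 26, 2012.
January 2013 ends with Wednesday January 30, 2013.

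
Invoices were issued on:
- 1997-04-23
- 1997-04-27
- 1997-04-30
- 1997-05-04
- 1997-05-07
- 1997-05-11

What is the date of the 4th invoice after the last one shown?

1997-05-25

Every event lands on a Wednesday or Sunday (gaps cycle 4, 3, 4, 3, 4).
So the schedule is: every Wednesday and Sunday.
Next Wednesday: 1997-05-14.
Next Sunday: 1997-05-18.
Next Wednesday: 1997-05-21.
Next Sunday: 1997-05-25.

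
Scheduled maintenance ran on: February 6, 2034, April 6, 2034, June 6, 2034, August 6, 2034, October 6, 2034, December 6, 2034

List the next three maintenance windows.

Gaps: 59, 61, 61, 61, 61 days — not constant. Every event is on the 6th of the month.
Pattern: the 6th of every 2 months.
Next: February 2035 → February 6, 2035.
Next: April 2035 → April 6, 2035.
June 2035: June 6, 2035.

February 6, 2035; April 6, 2035; June 6, 2035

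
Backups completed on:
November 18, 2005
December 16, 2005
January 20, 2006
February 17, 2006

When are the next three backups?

All dates are Fridays, 28, 35, 28 days apart.
Specifically, the 3rd Friday of each month.
3rd Friday of March 2006: March 17, 2006.
April 2006 — 3rd Friday is April 21, 2006.
May 2006 — 3rd Friday is May 19, 2006.

March 17, 2006; April 21, 2006; May 19, 2006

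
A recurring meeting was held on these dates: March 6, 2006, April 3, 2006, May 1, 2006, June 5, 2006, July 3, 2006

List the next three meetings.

August 7, 2006; September 4, 2006; October 2, 2006

Gaps: 28, 28, 35, 28 days — a mix of 28 and 35. Every date is a Monday.
Each is the 1st Monday of its month.
1st Monday of August 2006: August 7, 2006.
1st Monday of September 2006: September 4, 2006.
October 2006 — 1st Monday is October 2, 2006.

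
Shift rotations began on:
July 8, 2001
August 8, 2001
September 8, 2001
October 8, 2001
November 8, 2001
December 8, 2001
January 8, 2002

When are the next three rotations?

The day-of-month is always 8 (31, 31, 30, 31, 30, 31 days between events).
So this recurs on the 8th of each month.
Next: February 2002 → February 8, 2002.
Next: March 2002 → March 8, 2002.
April 2002: April 8, 2002.

February 8, 2002; March 8, 2002; April 8, 2002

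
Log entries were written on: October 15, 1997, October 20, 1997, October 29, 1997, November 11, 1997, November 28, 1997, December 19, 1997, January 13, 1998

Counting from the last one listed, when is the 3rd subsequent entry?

April 22, 1998

Gaps: 5, 9, 13, 17, 21, 25 days — each gap is 4 larger than the previous one.
Next gap: 29 days. January 13, 1998 + 29 days = February 11, 1998.
Next gap: 33 days. February 11, 1998 + 33 days = March 16, 1998.
Next gap: 37 days. March 16, 1998 + 37 days = April 22, 1998.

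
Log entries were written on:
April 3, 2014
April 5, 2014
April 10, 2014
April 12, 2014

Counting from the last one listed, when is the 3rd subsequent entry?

April 24, 2014

The gap pattern 2, 5, 2 repeats every 2 events.
These are the Thursdays and Saturdays of each week.
Next Thursday: April 17, 2014.
Next Saturday: April 19, 2014.
Next Thursday: April 24, 2014.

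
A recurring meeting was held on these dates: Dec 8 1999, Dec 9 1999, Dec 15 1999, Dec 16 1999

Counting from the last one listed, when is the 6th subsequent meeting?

Jan 6 2000

Every event lands on a Wednesday or Thursday (gaps cycle 1, 6, 1).
So the schedule is: every Wednesday and Thursday.
Next Wednesday: Dec 22 1999.
The following Thursday is Dec 23 1999.
The following Wednesday is Dec 29 1999.
Next Thursday: Dec 30 1999.
Next Wednesday: Jan 5 2000.
Next Thursday: Jan 6 2000.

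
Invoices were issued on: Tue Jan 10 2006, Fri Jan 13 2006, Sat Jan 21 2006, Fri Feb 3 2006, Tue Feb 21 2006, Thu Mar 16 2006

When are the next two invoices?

Thu Apr 13 2006, Tue May 16 2006

Intervals are 3, 8, 13, 18, 23 days — an arithmetic progression with common difference 5.
Next gap: 28 days. Thu Mar 16 2006 + 28 days = Thu Apr 13 2006.
Next gap: 33 days. Thu Apr 13 2006 + 33 days = Tue May 16 2006.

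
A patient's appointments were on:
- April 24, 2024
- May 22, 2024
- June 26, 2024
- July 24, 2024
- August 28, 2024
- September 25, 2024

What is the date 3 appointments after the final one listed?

December 25, 2024

Gaps: 28, 35, 28, 35, 28 days — a mix of 28 and 35. Every date is a Wednesday.
Each is the 4th Wednesday of its month.
4th Wednesday of October 2024: October 23, 2024.
November 2024 — 4th Wednesday is November 27, 2024.
4th Wednesday of December 2024: December 25, 2024.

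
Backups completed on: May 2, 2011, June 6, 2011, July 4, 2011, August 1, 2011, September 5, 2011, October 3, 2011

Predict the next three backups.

November 7, 2011; December 5, 2011; January 2, 2012

All dates are Mondays, 35, 28, 28, 35, 28 days apart.
Specifically, the 1st Monday of each month.
November 2011 — 1st Monday is November 7, 2011.
December 2011 — 1st Monday is December 5, 2011.
1st Monday of January 2012: January 2, 2012.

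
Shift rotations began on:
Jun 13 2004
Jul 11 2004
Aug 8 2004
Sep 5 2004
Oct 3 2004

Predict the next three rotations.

Oct 31 2004, Nov 28 2004, Dec 26 2004

Gaps between consecutive events: 28, 28, 28, 28 days — a constant 28-day interval.
Oct 3 2004 + 28 days = Oct 31 2004.
Oct 31 2004 + 28 days = Nov 28 2004.
Nov 28 2004 + 28 days = Dec 26 2004.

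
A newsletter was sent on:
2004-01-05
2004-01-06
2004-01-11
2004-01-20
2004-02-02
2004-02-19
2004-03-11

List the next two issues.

Intervals are 1, 5, 9, 13, 17, 21 days — an arithmetic progression with common difference 4.
Next gap: 25 days. 2004-03-11 + 25 days = 2004-04-05.
Next gap: 29 days. 2004-04-05 + 29 days = 2004-05-04.

2004-04-05, 2004-05-04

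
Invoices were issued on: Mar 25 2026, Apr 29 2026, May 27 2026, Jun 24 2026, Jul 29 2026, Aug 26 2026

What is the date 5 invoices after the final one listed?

All Wednesdays; the gaps (35, 28, 28, 35, 28) vary with month length.
This is the last Wednesday of each month.
September 2026 ends with Wednesday Sep 30 2026.
October 2026 ends with Wednesday Oct 28 2026.
Last Wednesday of November 2026: Nov 25 2026.
Last Wednesday of December 2026: Dec 30 2026.
January 2027 ends with Wednesday Jan 27 2027.

Jan 27 2027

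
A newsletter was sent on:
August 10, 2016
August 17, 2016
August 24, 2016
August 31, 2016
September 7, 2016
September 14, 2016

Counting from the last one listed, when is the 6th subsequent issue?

The spacing is 7, 7, 7, 7, 7 days — always 7 days.
September 14, 2016 + 7 days = September 21, 2016.
September 21, 2016 + 7 days = September 28, 2016.
September 28, 2016 + 7 days = October 5, 2016.
October 5, 2016 + 7 days = October 12, 2016.
October 12, 2016 + 7 days = October 19, 2016.
October 19, 2016 + 7 days = October 26, 2016.

October 26, 2016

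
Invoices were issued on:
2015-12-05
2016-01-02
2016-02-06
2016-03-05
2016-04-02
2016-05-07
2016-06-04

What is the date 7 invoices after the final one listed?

Gaps: 28, 35, 28, 28, 35, 28 days — a mix of 28 and 35. Every date is a Saturday.
Each is the 1st Saturday of its month.
1st Saturday of July 2016: 2016-07-02.
1st Saturday of August 2016: 2016-08-06.
1st Saturday of September 2016: 2016-09-03.
October 2016 — 1st Saturday is 2016-10-01.
November 2016 — 1st Saturday is 2016-11-05.
1st Saturday of December 2016: 2016-12-03.
1st Saturday of January 2017: 2017-01-07.

2017-01-07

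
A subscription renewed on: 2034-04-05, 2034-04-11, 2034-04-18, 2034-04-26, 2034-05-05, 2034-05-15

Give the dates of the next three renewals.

Intervals are 6, 7, 8, 9, 10 days — an arithmetic progression with common difference 1.
Next gap: 11 days. 2034-05-15 + 11 days = 2034-05-26.
Next gap: 12 days. 2034-05-26 + 12 days = 2034-06-07.
Next gap: 13 days. 2034-06-07 + 13 days = 2034-06-20.

2034-05-26, 2034-06-07, 2034-06-20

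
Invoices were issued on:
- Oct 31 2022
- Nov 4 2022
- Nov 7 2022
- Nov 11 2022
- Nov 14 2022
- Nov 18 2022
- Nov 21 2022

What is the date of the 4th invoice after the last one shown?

Every event lands on a Monday or Friday (gaps cycle 4, 3, 4, 3, 4, 3).
So the schedule is: every Monday and Friday.
Next Friday: Nov 25 2022.
Next Monday: Nov 28 2022.
Next Friday: Dec 2 2022.
Next Monday: Dec 5 2022.

Dec 5 2022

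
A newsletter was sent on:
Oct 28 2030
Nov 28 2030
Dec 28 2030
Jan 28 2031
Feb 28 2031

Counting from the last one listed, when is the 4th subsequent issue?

Jun 28 2031

Gaps: 31, 30, 31, 31 days — not constant. Every event is on the 28th of the month.
Pattern: the 28th of each month.
Next: March 2031 → Mar 28 2031.
Next: April 2031 → Apr 28 2031.
Next: May 2031 → May 28 2031.
June 2031: Jun 28 2031.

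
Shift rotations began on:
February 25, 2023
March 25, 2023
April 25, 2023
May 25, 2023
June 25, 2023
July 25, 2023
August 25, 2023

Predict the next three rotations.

September 25, 2023; October 25, 2023; November 25, 2023

Gaps: 28, 31, 30, 31, 30, 31 days — not constant. Every event is on the 25th of the month.
Pattern: the 25th of each month.
Next: September 2023 → September 25, 2023.
October 2023: October 25, 2023.
November 2023: November 25, 2023.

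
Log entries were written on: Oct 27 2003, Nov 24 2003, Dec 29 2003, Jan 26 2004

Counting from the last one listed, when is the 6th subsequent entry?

Jul 26 2004

Every date is a Monday; gaps 28, 35, 28 days.
Each is the last Monday of its month (at least one falls on the 29th or later, ruling out '4th Monday').
February 2004 ends with Monday Feb 23 2004.
Last Monday of March 2004: Mar 29 2004.
Last Monday of April 2004: Apr 26 2004.
Last Monday of May 2004: May 31 2004.
Last Monday of June 2004: Jun 28 2004.
Last Monday of July 2004: Jul 26 2004.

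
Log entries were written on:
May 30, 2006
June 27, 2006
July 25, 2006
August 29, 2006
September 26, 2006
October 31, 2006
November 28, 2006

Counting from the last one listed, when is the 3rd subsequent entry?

Every date is a Tuesday; gaps 28, 28, 35, 28, 35, 28 days.
Each is the last Tuesday of its month (at least one falls on the 29th or later, ruling out '4th Tuesday').
Last Tuesday of December 2006: December 26, 2006.
January 2007 ends with Tuesday January 30, 2007.
February 2007 ends with Tuesday February 27, 2007.

February 27, 2007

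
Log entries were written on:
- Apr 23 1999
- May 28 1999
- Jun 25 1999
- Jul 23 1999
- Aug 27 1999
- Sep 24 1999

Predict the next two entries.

Oct 22 1999, Nov 26 1999

Gaps: 35, 28, 28, 35, 28 days — a mix of 28 and 35. Every date is a Friday.
Each is the 4th Friday of its month.
October 1999 — 4th Friday is Oct 22 1999.
November 1999 — 4th Friday is Nov 26 1999.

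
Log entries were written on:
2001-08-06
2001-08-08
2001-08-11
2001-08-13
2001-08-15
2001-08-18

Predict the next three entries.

The gap pattern 2, 3, 2, 2, 3 repeats every 3 events.
These are the Mondays, Wednesdays and Saturdays of each week.
Next Monday: 2001-08-20.
Next Wednesday: 2001-08-22.
Next Saturday: 2001-08-25.

2001-08-20, 2001-08-22, 2001-08-25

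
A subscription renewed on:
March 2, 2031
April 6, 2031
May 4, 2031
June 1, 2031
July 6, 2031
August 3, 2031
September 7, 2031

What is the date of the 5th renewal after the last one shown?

Gaps: 35, 28, 28, 35, 28, 35 days — a mix of 28 and 35. Every date is a Sunday.
Each is the 1st Sunday of its month.
1st Sunday of October 2031: October 5, 2031.
November 2031 — 1st Sunday is November 2, 2031.
December 2031 — 1st Sunday is December 7, 2031.
January 2032 — 1st Sunday is January 4, 2032.
1st Sunday of February 2032: February 1, 2032.

February 1, 2032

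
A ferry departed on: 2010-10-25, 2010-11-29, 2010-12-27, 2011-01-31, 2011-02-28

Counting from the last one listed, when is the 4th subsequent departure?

Every date is a Monday; gaps 35, 28, 35, 28 days.
Each is the last Monday of its month (at least one falls on the 29th or later, ruling out '4th Monday').
March 2011 ends with Monday 2011-03-28.
April 2011 ends with Monday 2011-04-25.
May 2011 ends with Monday 2011-05-30.
Last Monday of June 2011: 2011-06-27.

2011-06-27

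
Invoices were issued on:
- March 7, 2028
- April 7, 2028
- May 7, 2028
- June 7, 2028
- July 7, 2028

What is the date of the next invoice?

Each date is the 7th; the gaps (31, 30, 31, 30) track the month lengths.
The rule is the 7th of each month.
August 2028: August 7, 2028.

August 7, 2028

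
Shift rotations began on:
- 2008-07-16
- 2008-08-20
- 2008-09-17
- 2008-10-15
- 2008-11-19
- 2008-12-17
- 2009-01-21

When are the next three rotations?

All dates are Wednesdays, 35, 28, 28, 35, 28, 35 days apart.
Specifically, the 3rd Wednesday of each month.
February 2009 — 3rd Wednesday is 2009-02-18.
March 2009 — 3rd Wednesday is 2009-03-18.
April 2009 — 3rd Wednesday is 2009-04-15.

2009-02-18, 2009-03-18, 2009-04-15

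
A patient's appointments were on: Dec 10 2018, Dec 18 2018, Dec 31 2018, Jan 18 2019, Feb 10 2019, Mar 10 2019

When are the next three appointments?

Apr 12 2019, May 20 2019, Jul 2 2019

The spacing grows by 5 each time: 8, 13, 18, 23, 28 days.
Next gap: 33 days. Mar 10 2019 + 33 days = Apr 12 2019.
Next gap: 38 days. Apr 12 2019 + 38 days = May 20 2019.
Next gap: 43 days. May 20 2019 + 43 days = Jul 2 2019.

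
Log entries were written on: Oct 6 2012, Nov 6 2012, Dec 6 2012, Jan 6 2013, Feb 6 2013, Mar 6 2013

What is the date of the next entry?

The day-of-month is always 6 (31, 30, 31, 31, 28 days between events).
So this recurs on the 6th of each month.
Next: April 2013 → Apr 6 2013.

Apr 6 2013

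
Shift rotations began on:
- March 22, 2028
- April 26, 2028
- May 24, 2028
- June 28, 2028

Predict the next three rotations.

These are Wednesdays at 28- or 35-day spacing (35, 28, 35).
The pattern: 4th Wednesday of the month.
July 2028 — 4th Wednesday is July 26, 2028.
4th Wednesday of August 2028: August 23, 2028.
4th Wednesday of September 2028: September 27, 2028.

July 26, 2028; August 23, 2028; September 27, 2028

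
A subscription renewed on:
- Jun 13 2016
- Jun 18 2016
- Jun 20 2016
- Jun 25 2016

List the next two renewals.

Jun 27 2016, Jul 2 2016

Gaps: 5, 2, 5 days — not constant, but cyclic with period 2.
The events fall on every Monday and Saturday.
Next Monday: Jun 27 2016.
The following Saturday is Jul 2 2016.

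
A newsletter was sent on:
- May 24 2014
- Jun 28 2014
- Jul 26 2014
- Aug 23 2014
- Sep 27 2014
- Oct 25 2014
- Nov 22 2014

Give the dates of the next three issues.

Dec 27 2014, Jan 24 2015, Feb 28 2015

These are Saturdays at 28- or 35-day spacing (35, 28, 28, 35, 28, 28).
The pattern: 4th Saturday of the month.
4th Saturday of December 2014: Dec 27 2014.
January 2015 — 4th Saturday is Jan 24 2015.
4th Saturday of February 2015: Feb 28 2015.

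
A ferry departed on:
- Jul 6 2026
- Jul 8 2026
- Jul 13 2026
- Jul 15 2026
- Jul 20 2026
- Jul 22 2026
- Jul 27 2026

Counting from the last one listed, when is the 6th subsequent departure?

Aug 17 2026

Every event lands on a Monday or Wednesday (gaps cycle 2, 5, 2, 5, 2, 5).
So the schedule is: every Monday and Wednesday.
The following Wednesday is Jul 29 2026.
The following Monday is Aug 3 2026.
Next Wednesday: Aug 5 2026.
The following Monday is Aug 10 2026.
The following Wednesday is Aug 12 2026.
Next Monday: Aug 17 2026.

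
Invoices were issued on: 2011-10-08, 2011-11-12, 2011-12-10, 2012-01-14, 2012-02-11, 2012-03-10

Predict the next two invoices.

2012-04-14, 2012-05-12

All dates are Saturdays, 35, 28, 35, 28, 28 days apart.
Specifically, the 2nd Saturday of each month.
April 2012 — 2nd Saturday is 2012-04-14.
May 2012 — 2nd Saturday is 2012-05-12.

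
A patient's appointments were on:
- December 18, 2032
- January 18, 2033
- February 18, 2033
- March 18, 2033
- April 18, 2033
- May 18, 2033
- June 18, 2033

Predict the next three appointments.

The day-of-month is always 18 (31, 31, 28, 31, 30, 31 days between events).
So this recurs on the 18th of each month.
July 2033: July 18, 2033.
Next: August 2033 → August 18, 2033.
September 2033: September 18, 2033.

July 18, 2033; August 18, 2033; September 18, 2033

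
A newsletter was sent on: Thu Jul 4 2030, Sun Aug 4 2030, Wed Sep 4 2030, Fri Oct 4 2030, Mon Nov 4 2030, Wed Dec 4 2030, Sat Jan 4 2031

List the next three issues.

Tue Feb 4 2031, Tue Mar 4 2031, Fri Apr 4 2031

Gaps: 31, 31, 30, 31, 30, 31 days — not constant. Every event is on the 4th of the month.
Pattern: the 4th of each month.
Next: February 2031 → Tue Feb 4 2031.
March 2031: Tue Mar 4 2031.
Next: April 2031 → Fri Apr 4 2031.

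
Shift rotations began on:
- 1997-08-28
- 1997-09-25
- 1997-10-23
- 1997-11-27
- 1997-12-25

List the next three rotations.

Gaps: 28, 28, 35, 28 days — a mix of 28 and 35. Every date is a Thursday.
Each is the 4th Thursday of its month.
4th Thursday of January 1998: 1998-01-22.
4th Thursday of February 1998: 1998-02-26.
March 1998 — 4th Thursday is 1998-03-26.

1998-01-22, 1998-02-26, 1998-03-26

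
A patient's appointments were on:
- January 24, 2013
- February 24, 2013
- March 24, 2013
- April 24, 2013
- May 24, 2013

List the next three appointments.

Gaps: 31, 28, 31, 30 days — not constant. Every event is on the 24th of the month.
Pattern: the 24th of each month.
Next: June 2013 → June 24, 2013.
Next: July 2013 → July 24, 2013.
Next: August 2013 → August 24, 2013.

June 24, 2013; July 24, 2013; August 24, 2013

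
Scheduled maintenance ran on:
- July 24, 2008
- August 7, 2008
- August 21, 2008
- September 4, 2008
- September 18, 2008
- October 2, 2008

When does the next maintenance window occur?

October 16, 2008

Every event comes 14 days after the last (14, 14, 14, 14, 14).
October 2, 2008 + 14 days = October 16, 2008.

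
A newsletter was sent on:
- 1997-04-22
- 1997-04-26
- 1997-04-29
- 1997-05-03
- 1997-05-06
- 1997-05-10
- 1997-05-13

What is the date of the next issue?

Gaps: 4, 3, 4, 3, 4, 3 days — not constant, but cyclic with period 2.
The events fall on every Tuesday and Saturday.
The following Saturday is 1997-05-17.

1997-05-17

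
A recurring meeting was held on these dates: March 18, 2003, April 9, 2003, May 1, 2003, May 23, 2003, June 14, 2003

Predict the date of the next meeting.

July 6, 2003

Gaps between consecutive events: 22, 22, 22, 22 days — a constant 22-day interval.
June 14, 2003 + 22 days = July 6, 2003.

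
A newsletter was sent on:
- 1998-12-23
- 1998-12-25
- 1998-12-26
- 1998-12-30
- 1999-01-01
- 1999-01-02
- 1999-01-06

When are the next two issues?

Every event lands on a Wednesday or Friday or Saturday (gaps cycle 2, 1, 4, 2, 1, 4).
So the schedule is: every Wednesday, Friday and Saturday.
Next Friday: 1999-01-08.
Next Saturday: 1999-01-09.

1999-01-08, 1999-01-09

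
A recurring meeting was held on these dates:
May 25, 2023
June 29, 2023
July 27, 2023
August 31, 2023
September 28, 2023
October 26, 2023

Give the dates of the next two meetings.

November 30, 2023; December 28, 2023

These are Thursdays with 35, 28, 35, 28, 28-day gaps.
Each is the final Thursday of its month — June 29, 2023 is past the 28th, so '4th Thursday' doesn't fit.
Last Thursday of November 2023: November 30, 2023.
December 2023 ends with Thursday December 28, 2023.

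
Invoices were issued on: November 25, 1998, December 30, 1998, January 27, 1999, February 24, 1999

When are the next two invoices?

These are Wednesdays with 35, 28, 28-day gaps.
Each is the final Wednesday of its month — December 30, 1998 is past the 28th, so '4th Wednesday' doesn't fit.
Last Wednesday of March 1999: March 31, 1999.
Last Wednesday of April 1999: April 28, 1999.

March 31, 1999; April 28, 1999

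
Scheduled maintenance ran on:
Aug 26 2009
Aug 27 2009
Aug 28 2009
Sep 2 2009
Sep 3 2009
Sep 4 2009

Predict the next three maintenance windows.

Gaps: 1, 1, 5, 1, 1 days — not constant, but cyclic with period 3.
The events fall on every Wednesday, Thursday and Friday.
Next Wednesday: Sep 9 2009.
Next Thursday: Sep 10 2009.
The following Friday is Sep 11 2009.

Sep 9 2009, Sep 10 2009, Sep 11 2009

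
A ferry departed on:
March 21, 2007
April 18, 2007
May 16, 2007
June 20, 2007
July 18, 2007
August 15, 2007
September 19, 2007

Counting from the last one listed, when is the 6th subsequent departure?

March 19, 2008

Gaps: 28, 28, 35, 28, 28, 35 days — a mix of 28 and 35. Every date is a Wednesday.
Each is the 3rd Wednesday of its month.
3rd Wednesday of October 2007: October 17, 2007.
3rd Wednesday of November 2007: November 21, 2007.
3rd Wednesday of December 2007: December 19, 2007.
January 2008 — 3rd Wednesday is January 16, 2008.
February 2008 — 3rd Wednesday is February 20, 2008.
3rd Wednesday of March 2008: March 19, 2008.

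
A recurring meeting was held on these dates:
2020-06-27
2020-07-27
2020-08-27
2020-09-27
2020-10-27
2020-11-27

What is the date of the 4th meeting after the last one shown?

Each date is the 27th; the gaps (30, 31, 31, 30, 31) track the month lengths.
The rule is the 27th of each month.
Next: December 2020 → 2020-12-27.
January 2021: 2021-01-27.
February 2021: 2021-02-27.
March 2021: 2021-03-27.

2021-03-27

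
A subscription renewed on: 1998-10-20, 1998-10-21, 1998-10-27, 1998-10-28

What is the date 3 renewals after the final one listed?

Gaps: 1, 6, 1 days — not constant, but cyclic with period 2.
The events fall on every Tuesday and Wednesday.
The following Tuesday is 1998-11-03.
The following Wednesday is 1998-11-04.
Next Tuesday: 1998-11-10.

1998-11-10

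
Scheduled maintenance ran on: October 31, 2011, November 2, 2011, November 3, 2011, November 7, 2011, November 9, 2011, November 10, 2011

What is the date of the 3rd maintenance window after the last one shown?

The gap pattern 2, 1, 4, 2, 1 repeats every 3 events.
These are the Mondays, Wednesdays and Thursdays of each week.
Next Monday: November 14, 2011.
The following Wednesday is November 16, 2011.
Next Thursday: November 17, 2011.

November 17, 2011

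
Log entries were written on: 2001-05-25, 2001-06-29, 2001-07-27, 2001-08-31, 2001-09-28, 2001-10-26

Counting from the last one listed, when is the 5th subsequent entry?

2002-03-29

All Fridays; the gaps (35, 28, 35, 28, 28) vary with month length.
This is the last Friday of each month.
Last Friday of November 2001: 2001-11-30.
Last Friday of December 2001: 2001-12-28.
Last Friday of January 2002: 2002-01-25.
Last Friday of February 2002: 2002-02-22.
Last Friday of March 2002: 2002-03-29.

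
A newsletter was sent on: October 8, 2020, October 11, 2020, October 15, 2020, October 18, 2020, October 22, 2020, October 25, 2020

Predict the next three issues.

Every event lands on a Thursday or Sunday (gaps cycle 3, 4, 3, 4, 3).
So the schedule is: every Thursday and Sunday.
Next Thursday: October 29, 2020.
Next Sunday: November 1, 2020.
Next Thursday: November 5, 2020.

October 29, 2020; November 1, 2020; November 5, 2020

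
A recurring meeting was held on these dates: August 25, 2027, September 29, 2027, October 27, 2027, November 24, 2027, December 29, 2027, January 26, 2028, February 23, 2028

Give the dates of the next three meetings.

Every date is a Wednesday; gaps 35, 28, 28, 35, 28, 28 days.
Each is the last Wednesday of its month (at least one falls on the 29th or later, ruling out '4th Wednesday').
Last Wednesday of March 2028: March 29, 2028.
April 2028 ends with Wednesday April 26, 2028.
Last Wednesday of May 2028: May 31, 2028.

March 29, 2028; April 26, 2028; May 31, 2028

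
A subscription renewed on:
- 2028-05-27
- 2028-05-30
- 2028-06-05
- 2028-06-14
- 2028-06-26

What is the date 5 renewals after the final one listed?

The spacing grows by 3 each time: 3, 6, 9, 12 days.
Next gap: 15 days. 2028-06-26 + 15 days = 2028-07-11.
Next gap: 18 days. 2028-07-11 + 18 days = 2028-07-29.
Next gap: 21 days. 2028-07-29 + 21 days = 2028-08-19.
Next gap: 24 days. 2028-08-19 + 24 days = 2028-09-12.
Next gap: 27 days. 2028-09-12 + 27 days = 2028-10-09.

2028-10-09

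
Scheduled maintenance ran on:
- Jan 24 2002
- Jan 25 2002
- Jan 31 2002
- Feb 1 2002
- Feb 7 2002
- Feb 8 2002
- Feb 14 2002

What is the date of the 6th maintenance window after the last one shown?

Every event lands on a Thursday or Friday (gaps cycle 1, 6, 1, 6, 1, 6).
So the schedule is: every Thursday and Friday.
Next Friday: Feb 15 2002.
The following Thursday is Feb 21 2002.
Next Friday: Feb 22 2002.
The following Thursday is Feb 28 2002.
The following Friday is Mar 1 2002.
The following Thursday is Mar 7 2002.

Mar 7 2002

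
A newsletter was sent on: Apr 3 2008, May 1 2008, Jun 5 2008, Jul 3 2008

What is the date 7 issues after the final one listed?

Feb 5 2009

These are Thursdays at 28- or 35-day spacing (28, 35, 28).
The pattern: 1st Thursday of the month.
August 2008 — 1st Thursday is Aug 7 2008.
September 2008 — 1st Thursday is Sep 4 2008.
1st Thursday of October 2008: Oct 2 2008.
1st Thursday of November 2008: Nov 6 2008.
December 2008 — 1st Thursday is Dec 4 2008.
January 2009 — 1st Thursday is Jan 1 2009.
1st Thursday of February 2009: Feb 5 2009.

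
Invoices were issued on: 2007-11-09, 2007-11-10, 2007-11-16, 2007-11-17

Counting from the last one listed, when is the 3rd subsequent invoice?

2007-11-30

The gap pattern 1, 6, 1 repeats every 2 events.
These are the Fridays and Saturdays of each week.
Next Friday: 2007-11-23.
The following Saturday is 2007-11-24.
The following Friday is 2007-11-30.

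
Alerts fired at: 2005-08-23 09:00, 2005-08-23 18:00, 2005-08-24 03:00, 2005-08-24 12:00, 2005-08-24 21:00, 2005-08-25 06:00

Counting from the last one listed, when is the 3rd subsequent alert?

Gaps: 9, 9, 9, 9, 9 hours — each event is 9 hours after the previous one.
2005-08-25 06:00 + 9 h = 2005-08-25 15:00.
2005-08-25 15:00 + 9 h = 2005-08-26 00:00.
2005-08-26 00:00 + 9 h = 2005-08-26 09:00.

2005-08-26 09:00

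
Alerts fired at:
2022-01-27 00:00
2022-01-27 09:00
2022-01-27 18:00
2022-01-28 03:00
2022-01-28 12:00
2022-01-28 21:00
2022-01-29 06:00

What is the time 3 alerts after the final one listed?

Gaps: 9, 9, 9, 9, 9, 9 hours — each event is 9 hours after the previous one.
2022-01-29 06:00 + 9 h = 2022-01-29 15:00.
2022-01-29 15:00 + 9 h = 2022-01-30 00:00.
2022-01-30 00:00 + 9 h = 2022-01-30 09:00.

2022-01-30 09:00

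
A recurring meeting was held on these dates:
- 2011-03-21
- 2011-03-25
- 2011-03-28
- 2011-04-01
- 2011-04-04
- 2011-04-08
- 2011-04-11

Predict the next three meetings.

Every event lands on a Monday or Friday (gaps cycle 4, 3, 4, 3, 4, 3).
So the schedule is: every Monday and Friday.
Next Friday: 2011-04-15.
Next Monday: 2011-04-18.
The following Friday is 2011-04-22.

2011-04-15, 2011-04-18, 2011-04-22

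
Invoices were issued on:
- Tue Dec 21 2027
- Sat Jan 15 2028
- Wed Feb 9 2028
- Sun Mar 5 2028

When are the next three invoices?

Thu Mar 30 2028, Mon Apr 24 2028, Fri May 19 2028

The spacing is 25, 25, 25 days — always 25 days.
Sun Mar 5 2028 + 25 days = Thu Mar 30 2028.
Thu Mar 30 2028 + 25 days = Mon Apr 24 2028.
Mon Apr 24 2028 + 25 days = Fri May 19 2028.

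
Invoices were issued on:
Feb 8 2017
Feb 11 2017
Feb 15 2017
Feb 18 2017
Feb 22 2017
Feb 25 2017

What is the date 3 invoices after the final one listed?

Every event lands on a Wednesday or Saturday (gaps cycle 3, 4, 3, 4, 3).
So the schedule is: every Wednesday and Saturday.
The following Wednesday is Mar 1 2017.
Next Saturday: Mar 4 2017.
Next Wednesday: Mar 8 2017.

Mar 8 2017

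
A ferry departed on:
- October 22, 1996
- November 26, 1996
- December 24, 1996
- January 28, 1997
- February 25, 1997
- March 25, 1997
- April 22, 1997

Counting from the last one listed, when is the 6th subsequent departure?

Gaps: 35, 28, 35, 28, 28, 28 days — a mix of 28 and 35. Every date is a Tuesday.
Each is the 4th Tuesday of its month.
4th Tuesday of May 1997: May 27, 1997.
4th Tuesday of June 1997: June 24, 1997.
July 1997 — 4th Tuesday is July 22, 1997.
August 1997 — 4th Tuesday is August 26, 1997.
September 1997 — 4th Tuesday is September 23, 1997.
4th Tuesday of October 1997: October 28, 1997.

October 28, 1997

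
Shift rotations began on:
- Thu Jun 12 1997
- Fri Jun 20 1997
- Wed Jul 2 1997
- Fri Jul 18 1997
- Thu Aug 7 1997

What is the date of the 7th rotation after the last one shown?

The spacing grows by 4 each time: 8, 12, 16, 20 days.
Next gap: 24 days. Thu Aug 7 1997 + 24 days = Sun Aug 31 1997.
Next gap: 28 days. Sun Aug 31 1997 + 28 days = Sun Sep 28 1997.
Next gap: 32 days. Sun Sep 28 1997 + 32 days = Thu Oct 30 1997.
Next gap: 36 days. Thu Oct 30 1997 + 36 days = Fri Dec 5 1997.
Next gap: 40 days. Fri Dec 5 1997 + 40 days = Wed Jan 14 1998.
Next gap: 44 days. Wed Jan 14 1998 + 44 days = Fri Feb 27 1998.
Next gap: 48 days. Fri Feb 27 1998 + 48 days = Thu Apr 16 1998.

Thu Apr 16 1998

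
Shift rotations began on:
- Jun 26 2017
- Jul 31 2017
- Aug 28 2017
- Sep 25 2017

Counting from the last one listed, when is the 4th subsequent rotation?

Jan 29 2018

All Mondays; the gaps (35, 28, 28) vary with month length.
This is the last Monday of each month.
October 2017 ends with Monday Oct 30 2017.
Last Monday of November 2017: Nov 27 2017.
Last Monday of December 2017: Dec 25 2017.
January 2018 ends with Monday Jan 29 2018.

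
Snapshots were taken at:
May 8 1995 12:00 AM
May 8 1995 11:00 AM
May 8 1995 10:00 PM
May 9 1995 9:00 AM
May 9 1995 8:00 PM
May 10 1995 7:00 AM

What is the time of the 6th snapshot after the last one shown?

Gaps: 11, 11, 11, 11, 11 hours — each event is 11 hours after the previous one.
May 10 1995 7:00 AM + 11 h = May 10 1995 6:00 PM.
May 10 1995 6:00 PM + 11 h = May 11 1995 5:00 AM.
May 11 1995 5:00 AM + 11 h = May 11 1995 4:00 PM.
May 11 1995 4:00 PM + 11 h = May 12 1995 3:00 AM.
May 12 1995 3:00 AM + 11 h = May 12 1995 2:00 PM.
May 12 1995 2:00 PM + 11 h = May 13 1995 1:00 AM.

May 13 1995 1:00 AM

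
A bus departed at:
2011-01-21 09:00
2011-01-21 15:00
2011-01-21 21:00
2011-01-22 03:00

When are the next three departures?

2011-01-22 09:00, 2011-01-22 15:00, 2011-01-22 21:00

The interval is a steady 6 hours (6, 6, 6).
2011-01-22 03:00 + 6 h = 2011-01-22 09:00.
2011-01-22 09:00 + 6 h = 2011-01-22 15:00.
2011-01-22 15:00 + 6 h = 2011-01-22 21:00.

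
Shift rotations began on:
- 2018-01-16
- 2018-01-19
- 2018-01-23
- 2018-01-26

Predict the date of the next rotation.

2018-01-30

Gaps: 3, 4, 3 days — not constant, but cyclic with period 2.
The events fall on every Tuesday and Friday.
The following Tuesday is 2018-01-30.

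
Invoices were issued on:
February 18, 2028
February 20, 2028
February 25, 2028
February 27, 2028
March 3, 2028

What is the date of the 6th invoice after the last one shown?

Every event lands on a Friday or Sunday (gaps cycle 2, 5, 2, 5).
So the schedule is: every Friday and Sunday.
The following Sunday is March 5, 2028.
The following Friday is March 10, 2028.
The following Sunday is March 12, 2028.
The following Friday is March 17, 2028.
The following Sunday is March 19, 2028.
Next Friday: March 24, 2028.

March 24, 2028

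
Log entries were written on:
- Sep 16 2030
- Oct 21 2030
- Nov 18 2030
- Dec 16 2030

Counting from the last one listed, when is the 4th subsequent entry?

Gaps: 35, 28, 28 days — a mix of 28 and 35. Every date is a Monday.
Each is the 3rd Monday of its month.
3rd Monday of January 2031: Jan 20 2031.
3rd Monday of February 2031: Feb 17 2031.
3rd Monday of March 2031: Mar 17 2031.
3rd Monday of April 2031: Apr 21 2031.

Apr 21 2031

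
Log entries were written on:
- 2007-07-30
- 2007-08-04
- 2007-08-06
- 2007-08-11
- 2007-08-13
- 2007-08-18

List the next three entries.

2007-08-20, 2007-08-25, 2007-08-27

The gap pattern 5, 2, 5, 2, 5 repeats every 2 events.
These are the Mondays and Saturdays of each week.
Next Monday: 2007-08-20.
The following Saturday is 2007-08-25.
The following Monday is 2007-08-27.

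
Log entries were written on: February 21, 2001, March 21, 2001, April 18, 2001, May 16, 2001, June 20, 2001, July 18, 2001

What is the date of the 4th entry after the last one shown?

All dates are Wednesdays, 28, 28, 28, 35, 28 days apart.
Specifically, the 3rd Wednesday of each month.
August 2001 — 3rd Wednesday is August 15, 2001.
September 2001 — 3rd Wednesday is September 19, 2001.
October 2001 — 3rd Wednesday is October 17, 2001.
November 2001 — 3rd Wednesday is November 21, 2001.

November 21, 2001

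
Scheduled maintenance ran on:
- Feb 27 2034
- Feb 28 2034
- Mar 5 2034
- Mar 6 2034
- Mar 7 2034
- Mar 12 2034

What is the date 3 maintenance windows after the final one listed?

Mar 19 2034

Every event lands on a Monday or Tuesday or Sunday (gaps cycle 1, 5, 1, 1, 5).
So the schedule is: every Monday, Tuesday and Sunday.
Next Monday: Mar 13 2034.
Next Tuesday: Mar 14 2034.
The following Sunday is Mar 19 2034.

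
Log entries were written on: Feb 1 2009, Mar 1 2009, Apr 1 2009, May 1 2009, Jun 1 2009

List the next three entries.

Jul 1 2009, Aug 1 2009, Sep 1 2009

Each date is the 1st; the gaps (28, 31, 30, 31) track the month lengths.
The rule is the 1st of each month.
Next: July 2009 → Jul 1 2009.
Next: August 2009 → Aug 1 2009.
September 2009: Sep 1 2009.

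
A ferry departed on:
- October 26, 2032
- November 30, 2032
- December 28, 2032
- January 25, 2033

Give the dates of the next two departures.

February 22, 2033; March 29, 2033

All Tuesdays; the gaps (35, 28, 28) vary with month length.
This is the last Tuesday of each month.
Last Tuesday of February 2033: February 22, 2033.
Last Tuesday of March 2033: March 29, 2033.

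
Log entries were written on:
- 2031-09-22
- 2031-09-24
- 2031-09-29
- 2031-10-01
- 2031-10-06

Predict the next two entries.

2031-10-08, 2031-10-13

Every event lands on a Monday or Wednesday (gaps cycle 2, 5, 2, 5).
So the schedule is: every Monday and Wednesday.
The following Wednesday is 2031-10-08.
The following Monday is 2031-10-13.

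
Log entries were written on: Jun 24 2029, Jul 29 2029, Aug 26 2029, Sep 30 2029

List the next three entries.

All Sundays; the gaps (35, 28, 35) vary with month length.
This is the last Sunday of each month.
October 2029 ends with Sunday Oct 28 2029.
November 2029 ends with Sunday Nov 25 2029.
December 2029 ends with Sunday Dec 30 2029.

Oct 28 2029, Nov 25 2029, Dec 30 2029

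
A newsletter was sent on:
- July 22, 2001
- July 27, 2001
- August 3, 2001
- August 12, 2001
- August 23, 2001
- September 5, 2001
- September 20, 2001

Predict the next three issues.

October 7, 2001; October 26, 2001; November 16, 2001

Gaps: 5, 7, 9, 11, 13, 15 days — each gap is 2 larger than the previous one.
Next gap: 17 days. September 20, 2001 + 17 days = October 7, 2001.
Next gap: 19 days. October 7, 2001 + 19 days = October 26, 2001.
Next gap: 21 days. October 26, 2001 + 21 days = November 16, 2001.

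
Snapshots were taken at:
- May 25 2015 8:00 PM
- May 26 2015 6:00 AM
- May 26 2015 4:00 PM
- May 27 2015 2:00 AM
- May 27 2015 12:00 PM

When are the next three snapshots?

Spacing: 10, 10, 10, 10 h — constant 10 h.
May 27 2015 12:00 PM + 10 h = May 27 2015 10:00 PM.
May 27 2015 10:00 PM + 10 h = May 28 2015 8:00 AM.
May 28 2015 8:00 AM + 10 h = May 28 2015 6:00 PM.

May 27 2015 10:00 PM, May 28 2015 8:00 AM, May 28 2015 6:00 PM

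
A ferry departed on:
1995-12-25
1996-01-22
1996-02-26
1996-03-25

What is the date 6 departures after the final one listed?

1996-09-23

All dates are Mondays, 28, 35, 28 days apart.
Specifically, the 4th Monday of each month.
April 1996 — 4th Monday is 1996-04-22.
May 1996 — 4th Monday is 1996-05-27.
4th Monday of June 1996: 1996-06-24.
4th Monday of July 1996: 1996-07-22.
4th Monday of August 1996: 1996-08-26.
September 1996 — 4th Monday is 1996-09-23.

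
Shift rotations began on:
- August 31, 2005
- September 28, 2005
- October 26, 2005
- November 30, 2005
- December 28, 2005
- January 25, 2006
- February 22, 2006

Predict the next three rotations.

These are Wednesdays with 28, 28, 35, 28, 28, 28-day gaps.
Each is the final Wednesday of its month — August 31, 2005 is past the 28th, so '4th Wednesday' doesn't fit.
Last Wednesday of March 2006: March 29, 2006.
Last Wednesday of April 2006: April 26, 2006.
May 2006 ends with Wednesday May 31, 2006.

March 29, 2006; April 26, 2006; May 31, 2006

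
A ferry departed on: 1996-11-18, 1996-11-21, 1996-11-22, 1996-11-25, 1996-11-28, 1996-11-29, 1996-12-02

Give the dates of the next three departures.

1996-12-05, 1996-12-06, 1996-12-09

The gap pattern 3, 1, 3, 3, 1, 3 repeats every 3 events.
These are the Mondays, Thursdays and Fridays of each week.
Next Thursday: 1996-12-05.
The following Friday is 1996-12-06.
Next Monday: 1996-12-09.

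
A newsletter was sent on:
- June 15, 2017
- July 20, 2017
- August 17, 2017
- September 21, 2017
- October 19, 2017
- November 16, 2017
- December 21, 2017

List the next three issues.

These are Thursdays at 28- or 35-day spacing (35, 28, 35, 28, 28, 35).
The pattern: 3rd Thursday of the month.
3rd Thursday of January 2018: January 18, 2018.
February 2018 — 3rd Thursday is February 15, 2018.
March 2018 — 3rd Thursday is March 15, 2018.

January 18, 2018; February 15, 2018; March 15, 2018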